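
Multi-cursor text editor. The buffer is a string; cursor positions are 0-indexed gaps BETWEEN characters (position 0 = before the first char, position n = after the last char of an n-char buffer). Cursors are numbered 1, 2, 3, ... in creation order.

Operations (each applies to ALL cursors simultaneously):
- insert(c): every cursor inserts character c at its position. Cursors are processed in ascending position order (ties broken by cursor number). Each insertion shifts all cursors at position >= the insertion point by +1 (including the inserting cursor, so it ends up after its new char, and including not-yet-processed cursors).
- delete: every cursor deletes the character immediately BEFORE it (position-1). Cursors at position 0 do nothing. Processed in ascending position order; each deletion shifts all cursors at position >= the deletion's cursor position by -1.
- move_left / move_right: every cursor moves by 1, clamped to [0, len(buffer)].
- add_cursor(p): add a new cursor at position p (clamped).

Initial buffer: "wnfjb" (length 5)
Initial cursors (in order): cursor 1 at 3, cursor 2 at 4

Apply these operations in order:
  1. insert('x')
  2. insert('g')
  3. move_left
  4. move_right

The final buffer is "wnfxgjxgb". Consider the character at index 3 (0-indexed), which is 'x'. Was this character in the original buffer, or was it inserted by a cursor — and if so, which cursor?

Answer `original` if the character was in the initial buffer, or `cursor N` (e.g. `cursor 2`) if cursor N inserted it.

After op 1 (insert('x')): buffer="wnfxjxb" (len 7), cursors c1@4 c2@6, authorship ...1.2.
After op 2 (insert('g')): buffer="wnfxgjxgb" (len 9), cursors c1@5 c2@8, authorship ...11.22.
After op 3 (move_left): buffer="wnfxgjxgb" (len 9), cursors c1@4 c2@7, authorship ...11.22.
After op 4 (move_right): buffer="wnfxgjxgb" (len 9), cursors c1@5 c2@8, authorship ...11.22.
Authorship (.=original, N=cursor N): . . . 1 1 . 2 2 .
Index 3: author = 1

Answer: cursor 1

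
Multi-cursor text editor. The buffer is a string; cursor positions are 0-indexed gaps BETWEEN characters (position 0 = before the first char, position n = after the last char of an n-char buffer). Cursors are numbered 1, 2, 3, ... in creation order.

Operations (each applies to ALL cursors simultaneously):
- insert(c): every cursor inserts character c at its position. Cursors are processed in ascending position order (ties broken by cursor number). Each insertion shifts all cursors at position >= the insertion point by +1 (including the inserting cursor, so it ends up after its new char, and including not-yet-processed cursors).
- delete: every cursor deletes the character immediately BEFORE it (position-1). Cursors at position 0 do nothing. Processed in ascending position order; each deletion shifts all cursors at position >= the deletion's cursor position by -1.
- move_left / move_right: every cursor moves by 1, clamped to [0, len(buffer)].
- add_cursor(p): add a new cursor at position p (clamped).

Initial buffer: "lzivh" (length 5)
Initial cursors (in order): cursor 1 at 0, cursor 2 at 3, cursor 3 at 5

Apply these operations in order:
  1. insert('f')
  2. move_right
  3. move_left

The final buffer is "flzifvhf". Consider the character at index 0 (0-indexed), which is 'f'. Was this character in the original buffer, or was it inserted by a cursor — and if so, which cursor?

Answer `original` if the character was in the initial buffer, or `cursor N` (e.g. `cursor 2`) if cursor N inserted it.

Answer: cursor 1

Derivation:
After op 1 (insert('f')): buffer="flzifvhf" (len 8), cursors c1@1 c2@5 c3@8, authorship 1...2..3
After op 2 (move_right): buffer="flzifvhf" (len 8), cursors c1@2 c2@6 c3@8, authorship 1...2..3
After op 3 (move_left): buffer="flzifvhf" (len 8), cursors c1@1 c2@5 c3@7, authorship 1...2..3
Authorship (.=original, N=cursor N): 1 . . . 2 . . 3
Index 0: author = 1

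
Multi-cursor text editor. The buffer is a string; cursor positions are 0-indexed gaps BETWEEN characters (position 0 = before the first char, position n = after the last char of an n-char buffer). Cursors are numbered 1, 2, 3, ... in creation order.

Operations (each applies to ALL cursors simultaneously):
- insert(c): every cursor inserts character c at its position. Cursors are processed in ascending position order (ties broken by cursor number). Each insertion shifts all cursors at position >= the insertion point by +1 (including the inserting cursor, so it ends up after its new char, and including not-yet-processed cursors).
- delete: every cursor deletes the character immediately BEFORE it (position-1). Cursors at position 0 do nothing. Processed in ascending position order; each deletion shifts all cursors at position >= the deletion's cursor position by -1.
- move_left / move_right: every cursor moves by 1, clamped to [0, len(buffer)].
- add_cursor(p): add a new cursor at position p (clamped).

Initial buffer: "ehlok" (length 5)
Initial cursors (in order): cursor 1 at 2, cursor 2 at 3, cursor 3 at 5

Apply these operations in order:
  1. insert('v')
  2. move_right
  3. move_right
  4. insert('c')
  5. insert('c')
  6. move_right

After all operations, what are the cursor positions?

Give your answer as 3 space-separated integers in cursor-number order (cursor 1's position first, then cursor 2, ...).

Answer: 8 12 14

Derivation:
After op 1 (insert('v')): buffer="ehvlvokv" (len 8), cursors c1@3 c2@5 c3@8, authorship ..1.2..3
After op 2 (move_right): buffer="ehvlvokv" (len 8), cursors c1@4 c2@6 c3@8, authorship ..1.2..3
After op 3 (move_right): buffer="ehvlvokv" (len 8), cursors c1@5 c2@7 c3@8, authorship ..1.2..3
After op 4 (insert('c')): buffer="ehvlvcokcvc" (len 11), cursors c1@6 c2@9 c3@11, authorship ..1.21..233
After op 5 (insert('c')): buffer="ehvlvccokccvcc" (len 14), cursors c1@7 c2@11 c3@14, authorship ..1.211..22333
After op 6 (move_right): buffer="ehvlvccokccvcc" (len 14), cursors c1@8 c2@12 c3@14, authorship ..1.211..22333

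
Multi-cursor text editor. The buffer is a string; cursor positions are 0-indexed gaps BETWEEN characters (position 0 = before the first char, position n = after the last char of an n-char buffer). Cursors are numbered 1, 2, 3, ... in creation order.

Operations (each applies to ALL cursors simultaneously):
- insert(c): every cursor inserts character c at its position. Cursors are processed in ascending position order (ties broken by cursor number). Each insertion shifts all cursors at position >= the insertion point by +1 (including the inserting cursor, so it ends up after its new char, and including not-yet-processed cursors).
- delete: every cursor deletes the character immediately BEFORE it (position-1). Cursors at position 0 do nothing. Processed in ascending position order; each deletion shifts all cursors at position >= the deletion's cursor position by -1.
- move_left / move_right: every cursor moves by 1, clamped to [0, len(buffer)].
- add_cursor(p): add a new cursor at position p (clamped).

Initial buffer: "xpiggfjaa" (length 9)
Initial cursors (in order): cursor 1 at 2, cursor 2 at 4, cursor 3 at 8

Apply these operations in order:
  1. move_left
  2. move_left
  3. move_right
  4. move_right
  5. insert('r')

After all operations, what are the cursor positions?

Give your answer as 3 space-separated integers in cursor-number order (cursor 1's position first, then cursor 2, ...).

Answer: 3 6 11

Derivation:
After op 1 (move_left): buffer="xpiggfjaa" (len 9), cursors c1@1 c2@3 c3@7, authorship .........
After op 2 (move_left): buffer="xpiggfjaa" (len 9), cursors c1@0 c2@2 c3@6, authorship .........
After op 3 (move_right): buffer="xpiggfjaa" (len 9), cursors c1@1 c2@3 c3@7, authorship .........
After op 4 (move_right): buffer="xpiggfjaa" (len 9), cursors c1@2 c2@4 c3@8, authorship .........
After op 5 (insert('r')): buffer="xprigrgfjara" (len 12), cursors c1@3 c2@6 c3@11, authorship ..1..2....3.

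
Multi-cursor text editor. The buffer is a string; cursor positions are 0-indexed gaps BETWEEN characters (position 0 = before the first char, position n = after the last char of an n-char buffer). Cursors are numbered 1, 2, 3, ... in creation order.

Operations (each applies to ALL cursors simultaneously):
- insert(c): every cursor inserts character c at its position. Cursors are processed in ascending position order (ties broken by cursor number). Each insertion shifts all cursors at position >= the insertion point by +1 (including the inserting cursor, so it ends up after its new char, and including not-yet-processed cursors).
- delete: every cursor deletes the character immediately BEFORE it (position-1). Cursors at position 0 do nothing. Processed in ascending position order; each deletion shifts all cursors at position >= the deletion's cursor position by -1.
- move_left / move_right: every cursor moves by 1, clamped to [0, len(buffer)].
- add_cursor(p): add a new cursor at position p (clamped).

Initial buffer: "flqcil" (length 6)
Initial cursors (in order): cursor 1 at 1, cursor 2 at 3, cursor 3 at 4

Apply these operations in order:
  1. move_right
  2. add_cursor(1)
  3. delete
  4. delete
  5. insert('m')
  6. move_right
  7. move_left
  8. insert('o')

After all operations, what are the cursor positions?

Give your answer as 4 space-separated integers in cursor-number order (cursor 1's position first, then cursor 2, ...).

Answer: 8 8 8 8

Derivation:
After op 1 (move_right): buffer="flqcil" (len 6), cursors c1@2 c2@4 c3@5, authorship ......
After op 2 (add_cursor(1)): buffer="flqcil" (len 6), cursors c4@1 c1@2 c2@4 c3@5, authorship ......
After op 3 (delete): buffer="ql" (len 2), cursors c1@0 c4@0 c2@1 c3@1, authorship ..
After op 4 (delete): buffer="l" (len 1), cursors c1@0 c2@0 c3@0 c4@0, authorship .
After op 5 (insert('m')): buffer="mmmml" (len 5), cursors c1@4 c2@4 c3@4 c4@4, authorship 1234.
After op 6 (move_right): buffer="mmmml" (len 5), cursors c1@5 c2@5 c3@5 c4@5, authorship 1234.
After op 7 (move_left): buffer="mmmml" (len 5), cursors c1@4 c2@4 c3@4 c4@4, authorship 1234.
After op 8 (insert('o')): buffer="mmmmooool" (len 9), cursors c1@8 c2@8 c3@8 c4@8, authorship 12341234.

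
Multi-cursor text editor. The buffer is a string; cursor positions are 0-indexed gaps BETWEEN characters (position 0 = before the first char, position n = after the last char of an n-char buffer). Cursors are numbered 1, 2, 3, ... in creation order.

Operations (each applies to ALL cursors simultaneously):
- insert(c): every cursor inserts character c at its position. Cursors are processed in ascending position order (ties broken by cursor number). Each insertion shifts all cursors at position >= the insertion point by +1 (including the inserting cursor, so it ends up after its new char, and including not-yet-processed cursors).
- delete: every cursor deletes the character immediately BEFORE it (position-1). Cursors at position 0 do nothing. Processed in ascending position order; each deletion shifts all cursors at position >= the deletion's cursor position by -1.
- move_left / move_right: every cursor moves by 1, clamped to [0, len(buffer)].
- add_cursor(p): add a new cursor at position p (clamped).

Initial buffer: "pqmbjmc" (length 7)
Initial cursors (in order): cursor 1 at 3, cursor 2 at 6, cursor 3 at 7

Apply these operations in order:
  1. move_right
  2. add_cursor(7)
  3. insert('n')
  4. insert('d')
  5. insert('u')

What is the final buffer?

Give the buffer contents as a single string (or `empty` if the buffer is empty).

After op 1 (move_right): buffer="pqmbjmc" (len 7), cursors c1@4 c2@7 c3@7, authorship .......
After op 2 (add_cursor(7)): buffer="pqmbjmc" (len 7), cursors c1@4 c2@7 c3@7 c4@7, authorship .......
After op 3 (insert('n')): buffer="pqmbnjmcnnn" (len 11), cursors c1@5 c2@11 c3@11 c4@11, authorship ....1...234
After op 4 (insert('d')): buffer="pqmbndjmcnnnddd" (len 15), cursors c1@6 c2@15 c3@15 c4@15, authorship ....11...234234
After op 5 (insert('u')): buffer="pqmbndujmcnnnddduuu" (len 19), cursors c1@7 c2@19 c3@19 c4@19, authorship ....111...234234234

Answer: pqmbndujmcnnnddduuu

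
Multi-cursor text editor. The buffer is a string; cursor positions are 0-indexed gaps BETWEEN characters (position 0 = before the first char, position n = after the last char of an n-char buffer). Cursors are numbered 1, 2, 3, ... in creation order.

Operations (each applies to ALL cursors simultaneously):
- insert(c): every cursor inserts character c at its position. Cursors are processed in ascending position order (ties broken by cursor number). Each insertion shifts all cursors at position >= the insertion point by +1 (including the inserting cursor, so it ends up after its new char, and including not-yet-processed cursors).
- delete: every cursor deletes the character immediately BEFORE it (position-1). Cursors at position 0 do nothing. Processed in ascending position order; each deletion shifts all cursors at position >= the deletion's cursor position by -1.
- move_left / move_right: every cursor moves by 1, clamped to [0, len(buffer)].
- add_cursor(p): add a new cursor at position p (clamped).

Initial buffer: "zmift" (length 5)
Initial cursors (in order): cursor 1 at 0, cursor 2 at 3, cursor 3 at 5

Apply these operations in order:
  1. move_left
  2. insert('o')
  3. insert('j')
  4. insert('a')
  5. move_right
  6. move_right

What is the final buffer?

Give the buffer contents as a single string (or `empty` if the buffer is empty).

Answer: ojazmojaifojat

Derivation:
After op 1 (move_left): buffer="zmift" (len 5), cursors c1@0 c2@2 c3@4, authorship .....
After op 2 (insert('o')): buffer="ozmoifot" (len 8), cursors c1@1 c2@4 c3@7, authorship 1..2..3.
After op 3 (insert('j')): buffer="ojzmojifojt" (len 11), cursors c1@2 c2@6 c3@10, authorship 11..22..33.
After op 4 (insert('a')): buffer="ojazmojaifojat" (len 14), cursors c1@3 c2@8 c3@13, authorship 111..222..333.
After op 5 (move_right): buffer="ojazmojaifojat" (len 14), cursors c1@4 c2@9 c3@14, authorship 111..222..333.
After op 6 (move_right): buffer="ojazmojaifojat" (len 14), cursors c1@5 c2@10 c3@14, authorship 111..222..333.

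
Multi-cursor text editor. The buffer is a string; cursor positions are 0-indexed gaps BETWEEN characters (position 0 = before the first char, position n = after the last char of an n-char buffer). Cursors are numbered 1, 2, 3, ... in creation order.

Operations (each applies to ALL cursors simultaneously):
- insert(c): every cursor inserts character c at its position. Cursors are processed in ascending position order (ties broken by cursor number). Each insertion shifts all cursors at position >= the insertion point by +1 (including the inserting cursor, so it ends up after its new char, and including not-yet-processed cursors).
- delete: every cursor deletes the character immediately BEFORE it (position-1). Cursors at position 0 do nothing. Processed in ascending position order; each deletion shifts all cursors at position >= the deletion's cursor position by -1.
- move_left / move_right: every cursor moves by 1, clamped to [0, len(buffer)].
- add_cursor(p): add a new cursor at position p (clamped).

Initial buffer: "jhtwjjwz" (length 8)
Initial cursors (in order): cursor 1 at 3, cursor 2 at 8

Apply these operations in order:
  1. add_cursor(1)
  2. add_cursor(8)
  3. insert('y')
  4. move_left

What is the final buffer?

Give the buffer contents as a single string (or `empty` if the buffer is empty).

After op 1 (add_cursor(1)): buffer="jhtwjjwz" (len 8), cursors c3@1 c1@3 c2@8, authorship ........
After op 2 (add_cursor(8)): buffer="jhtwjjwz" (len 8), cursors c3@1 c1@3 c2@8 c4@8, authorship ........
After op 3 (insert('y')): buffer="jyhtywjjwzyy" (len 12), cursors c3@2 c1@5 c2@12 c4@12, authorship .3..1.....24
After op 4 (move_left): buffer="jyhtywjjwzyy" (len 12), cursors c3@1 c1@4 c2@11 c4@11, authorship .3..1.....24

Answer: jyhtywjjwzyy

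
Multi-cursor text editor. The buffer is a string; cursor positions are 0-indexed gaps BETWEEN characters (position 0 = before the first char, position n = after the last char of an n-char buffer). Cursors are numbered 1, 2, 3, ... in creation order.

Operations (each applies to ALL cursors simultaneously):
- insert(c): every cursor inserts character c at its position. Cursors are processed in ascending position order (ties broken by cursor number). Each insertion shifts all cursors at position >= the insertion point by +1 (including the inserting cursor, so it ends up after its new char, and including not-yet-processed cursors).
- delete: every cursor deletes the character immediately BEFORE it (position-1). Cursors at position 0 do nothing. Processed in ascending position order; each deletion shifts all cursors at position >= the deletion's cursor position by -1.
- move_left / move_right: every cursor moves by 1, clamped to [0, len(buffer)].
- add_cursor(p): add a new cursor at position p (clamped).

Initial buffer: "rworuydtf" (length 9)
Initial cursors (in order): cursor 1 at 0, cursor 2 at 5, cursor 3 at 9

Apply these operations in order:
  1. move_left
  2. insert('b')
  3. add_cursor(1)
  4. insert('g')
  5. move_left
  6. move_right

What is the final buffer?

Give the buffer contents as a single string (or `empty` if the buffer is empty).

After op 1 (move_left): buffer="rworuydtf" (len 9), cursors c1@0 c2@4 c3@8, authorship .........
After op 2 (insert('b')): buffer="brworbuydtbf" (len 12), cursors c1@1 c2@6 c3@11, authorship 1....2....3.
After op 3 (add_cursor(1)): buffer="brworbuydtbf" (len 12), cursors c1@1 c4@1 c2@6 c3@11, authorship 1....2....3.
After op 4 (insert('g')): buffer="bggrworbguydtbgf" (len 16), cursors c1@3 c4@3 c2@9 c3@15, authorship 114....22....33.
After op 5 (move_left): buffer="bggrworbguydtbgf" (len 16), cursors c1@2 c4@2 c2@8 c3@14, authorship 114....22....33.
After op 6 (move_right): buffer="bggrworbguydtbgf" (len 16), cursors c1@3 c4@3 c2@9 c3@15, authorship 114....22....33.

Answer: bggrworbguydtbgf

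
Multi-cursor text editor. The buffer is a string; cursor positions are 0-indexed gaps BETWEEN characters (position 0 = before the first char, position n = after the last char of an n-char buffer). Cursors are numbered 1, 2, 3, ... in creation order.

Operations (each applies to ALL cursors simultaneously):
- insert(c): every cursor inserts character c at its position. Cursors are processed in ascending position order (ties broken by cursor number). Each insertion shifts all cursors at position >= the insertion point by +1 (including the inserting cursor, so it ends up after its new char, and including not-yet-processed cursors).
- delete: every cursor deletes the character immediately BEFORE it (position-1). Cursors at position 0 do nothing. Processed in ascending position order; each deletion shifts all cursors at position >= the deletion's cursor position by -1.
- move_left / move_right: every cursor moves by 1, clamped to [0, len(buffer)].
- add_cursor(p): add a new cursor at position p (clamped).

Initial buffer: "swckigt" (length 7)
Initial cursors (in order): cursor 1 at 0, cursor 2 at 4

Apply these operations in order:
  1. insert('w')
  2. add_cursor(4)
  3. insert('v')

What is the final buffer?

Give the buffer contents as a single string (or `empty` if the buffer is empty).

Answer: wvswcvkwvigt

Derivation:
After op 1 (insert('w')): buffer="wswckwigt" (len 9), cursors c1@1 c2@6, authorship 1....2...
After op 2 (add_cursor(4)): buffer="wswckwigt" (len 9), cursors c1@1 c3@4 c2@6, authorship 1....2...
After op 3 (insert('v')): buffer="wvswcvkwvigt" (len 12), cursors c1@2 c3@6 c2@9, authorship 11...3.22...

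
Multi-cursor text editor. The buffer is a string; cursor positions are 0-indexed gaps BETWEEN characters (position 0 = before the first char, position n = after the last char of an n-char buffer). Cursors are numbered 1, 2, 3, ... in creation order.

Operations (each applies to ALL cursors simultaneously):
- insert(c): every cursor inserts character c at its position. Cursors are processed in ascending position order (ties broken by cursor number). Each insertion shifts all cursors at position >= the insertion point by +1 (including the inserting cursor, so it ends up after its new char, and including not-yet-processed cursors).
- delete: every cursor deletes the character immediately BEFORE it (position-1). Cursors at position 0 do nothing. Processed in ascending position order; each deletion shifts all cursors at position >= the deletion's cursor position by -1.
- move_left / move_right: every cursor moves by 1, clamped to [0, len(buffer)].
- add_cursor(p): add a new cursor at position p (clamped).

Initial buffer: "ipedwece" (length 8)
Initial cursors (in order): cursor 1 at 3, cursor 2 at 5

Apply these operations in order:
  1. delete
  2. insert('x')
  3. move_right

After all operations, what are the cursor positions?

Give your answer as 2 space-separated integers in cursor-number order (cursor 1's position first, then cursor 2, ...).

After op 1 (delete): buffer="ipdece" (len 6), cursors c1@2 c2@3, authorship ......
After op 2 (insert('x')): buffer="ipxdxece" (len 8), cursors c1@3 c2@5, authorship ..1.2...
After op 3 (move_right): buffer="ipxdxece" (len 8), cursors c1@4 c2@6, authorship ..1.2...

Answer: 4 6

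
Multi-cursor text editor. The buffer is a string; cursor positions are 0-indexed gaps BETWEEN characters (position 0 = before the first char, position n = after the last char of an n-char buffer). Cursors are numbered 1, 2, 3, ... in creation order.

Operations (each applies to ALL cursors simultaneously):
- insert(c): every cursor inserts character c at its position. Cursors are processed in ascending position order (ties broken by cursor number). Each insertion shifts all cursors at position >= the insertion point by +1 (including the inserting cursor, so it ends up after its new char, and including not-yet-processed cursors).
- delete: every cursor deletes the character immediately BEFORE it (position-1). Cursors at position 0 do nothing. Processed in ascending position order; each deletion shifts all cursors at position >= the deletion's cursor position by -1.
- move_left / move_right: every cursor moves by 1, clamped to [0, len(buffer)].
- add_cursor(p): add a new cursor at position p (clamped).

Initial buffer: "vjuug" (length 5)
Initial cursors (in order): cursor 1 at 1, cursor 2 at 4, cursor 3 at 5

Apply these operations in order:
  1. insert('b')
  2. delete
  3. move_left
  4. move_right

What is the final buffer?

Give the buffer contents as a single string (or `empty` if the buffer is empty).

After op 1 (insert('b')): buffer="vbjuubgb" (len 8), cursors c1@2 c2@6 c3@8, authorship .1...2.3
After op 2 (delete): buffer="vjuug" (len 5), cursors c1@1 c2@4 c3@5, authorship .....
After op 3 (move_left): buffer="vjuug" (len 5), cursors c1@0 c2@3 c3@4, authorship .....
After op 4 (move_right): buffer="vjuug" (len 5), cursors c1@1 c2@4 c3@5, authorship .....

Answer: vjuug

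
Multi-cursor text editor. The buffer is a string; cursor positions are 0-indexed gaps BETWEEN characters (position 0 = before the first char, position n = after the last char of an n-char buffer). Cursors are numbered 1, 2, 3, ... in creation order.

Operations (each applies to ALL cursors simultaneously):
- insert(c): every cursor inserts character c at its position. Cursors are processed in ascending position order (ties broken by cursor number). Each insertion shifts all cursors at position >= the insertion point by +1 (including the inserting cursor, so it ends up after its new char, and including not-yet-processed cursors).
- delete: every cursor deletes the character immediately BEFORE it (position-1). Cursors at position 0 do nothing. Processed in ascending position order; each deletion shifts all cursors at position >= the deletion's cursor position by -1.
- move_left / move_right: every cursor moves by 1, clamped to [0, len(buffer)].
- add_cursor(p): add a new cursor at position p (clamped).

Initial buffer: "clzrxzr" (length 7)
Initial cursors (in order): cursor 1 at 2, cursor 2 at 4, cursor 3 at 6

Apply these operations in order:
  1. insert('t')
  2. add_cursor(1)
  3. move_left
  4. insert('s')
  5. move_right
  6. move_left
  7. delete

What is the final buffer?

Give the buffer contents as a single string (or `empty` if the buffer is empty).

After op 1 (insert('t')): buffer="cltzrtxztr" (len 10), cursors c1@3 c2@6 c3@9, authorship ..1..2..3.
After op 2 (add_cursor(1)): buffer="cltzrtxztr" (len 10), cursors c4@1 c1@3 c2@6 c3@9, authorship ..1..2..3.
After op 3 (move_left): buffer="cltzrtxztr" (len 10), cursors c4@0 c1@2 c2@5 c3@8, authorship ..1..2..3.
After op 4 (insert('s')): buffer="sclstzrstxzstr" (len 14), cursors c4@1 c1@4 c2@8 c3@12, authorship 4..11..22..33.
After op 5 (move_right): buffer="sclstzrstxzstr" (len 14), cursors c4@2 c1@5 c2@9 c3@13, authorship 4..11..22..33.
After op 6 (move_left): buffer="sclstzrstxzstr" (len 14), cursors c4@1 c1@4 c2@8 c3@12, authorship 4..11..22..33.
After op 7 (delete): buffer="cltzrtxztr" (len 10), cursors c4@0 c1@2 c2@5 c3@8, authorship ..1..2..3.

Answer: cltzrtxztr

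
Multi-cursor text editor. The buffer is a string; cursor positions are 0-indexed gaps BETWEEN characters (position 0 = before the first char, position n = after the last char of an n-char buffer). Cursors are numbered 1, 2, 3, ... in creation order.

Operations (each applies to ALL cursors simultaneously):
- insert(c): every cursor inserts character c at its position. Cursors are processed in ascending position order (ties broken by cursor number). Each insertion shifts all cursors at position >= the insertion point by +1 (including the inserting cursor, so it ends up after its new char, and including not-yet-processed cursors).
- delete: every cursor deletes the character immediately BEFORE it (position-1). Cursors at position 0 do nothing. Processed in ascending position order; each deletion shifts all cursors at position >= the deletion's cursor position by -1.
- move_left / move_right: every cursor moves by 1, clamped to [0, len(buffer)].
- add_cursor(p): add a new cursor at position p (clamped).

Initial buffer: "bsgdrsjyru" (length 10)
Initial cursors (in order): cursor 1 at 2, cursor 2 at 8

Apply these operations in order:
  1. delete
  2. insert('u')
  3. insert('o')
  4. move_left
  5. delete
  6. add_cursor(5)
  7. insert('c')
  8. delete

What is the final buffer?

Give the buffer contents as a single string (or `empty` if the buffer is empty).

Answer: bogdrsjoru

Derivation:
After op 1 (delete): buffer="bgdrsjru" (len 8), cursors c1@1 c2@6, authorship ........
After op 2 (insert('u')): buffer="bugdrsjuru" (len 10), cursors c1@2 c2@8, authorship .1.....2..
After op 3 (insert('o')): buffer="buogdrsjuoru" (len 12), cursors c1@3 c2@10, authorship .11.....22..
After op 4 (move_left): buffer="buogdrsjuoru" (len 12), cursors c1@2 c2@9, authorship .11.....22..
After op 5 (delete): buffer="bogdrsjoru" (len 10), cursors c1@1 c2@7, authorship .1.....2..
After op 6 (add_cursor(5)): buffer="bogdrsjoru" (len 10), cursors c1@1 c3@5 c2@7, authorship .1.....2..
After op 7 (insert('c')): buffer="bcogdrcsjcoru" (len 13), cursors c1@2 c3@7 c2@10, authorship .11...3..22..
After op 8 (delete): buffer="bogdrsjoru" (len 10), cursors c1@1 c3@5 c2@7, authorship .1.....2..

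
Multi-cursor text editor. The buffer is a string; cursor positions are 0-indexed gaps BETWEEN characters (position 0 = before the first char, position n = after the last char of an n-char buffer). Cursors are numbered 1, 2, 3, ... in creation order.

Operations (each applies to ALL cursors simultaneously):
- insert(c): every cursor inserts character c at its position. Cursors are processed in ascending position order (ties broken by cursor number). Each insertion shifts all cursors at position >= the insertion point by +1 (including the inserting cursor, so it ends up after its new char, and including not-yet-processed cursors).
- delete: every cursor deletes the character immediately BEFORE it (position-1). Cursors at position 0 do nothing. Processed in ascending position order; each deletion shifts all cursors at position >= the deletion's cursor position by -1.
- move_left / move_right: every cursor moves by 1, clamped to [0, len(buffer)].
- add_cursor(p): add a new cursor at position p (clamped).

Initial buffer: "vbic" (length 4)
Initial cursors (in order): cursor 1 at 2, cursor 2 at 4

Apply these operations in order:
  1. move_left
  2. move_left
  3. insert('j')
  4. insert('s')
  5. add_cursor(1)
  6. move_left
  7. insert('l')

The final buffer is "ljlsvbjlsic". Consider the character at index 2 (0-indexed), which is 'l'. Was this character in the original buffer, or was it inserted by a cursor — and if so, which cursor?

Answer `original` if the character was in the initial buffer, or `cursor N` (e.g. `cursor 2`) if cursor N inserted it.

Answer: cursor 1

Derivation:
After op 1 (move_left): buffer="vbic" (len 4), cursors c1@1 c2@3, authorship ....
After op 2 (move_left): buffer="vbic" (len 4), cursors c1@0 c2@2, authorship ....
After op 3 (insert('j')): buffer="jvbjic" (len 6), cursors c1@1 c2@4, authorship 1..2..
After op 4 (insert('s')): buffer="jsvbjsic" (len 8), cursors c1@2 c2@6, authorship 11..22..
After op 5 (add_cursor(1)): buffer="jsvbjsic" (len 8), cursors c3@1 c1@2 c2@6, authorship 11..22..
After op 6 (move_left): buffer="jsvbjsic" (len 8), cursors c3@0 c1@1 c2@5, authorship 11..22..
After op 7 (insert('l')): buffer="ljlsvbjlsic" (len 11), cursors c3@1 c1@3 c2@8, authorship 3111..222..
Authorship (.=original, N=cursor N): 3 1 1 1 . . 2 2 2 . .
Index 2: author = 1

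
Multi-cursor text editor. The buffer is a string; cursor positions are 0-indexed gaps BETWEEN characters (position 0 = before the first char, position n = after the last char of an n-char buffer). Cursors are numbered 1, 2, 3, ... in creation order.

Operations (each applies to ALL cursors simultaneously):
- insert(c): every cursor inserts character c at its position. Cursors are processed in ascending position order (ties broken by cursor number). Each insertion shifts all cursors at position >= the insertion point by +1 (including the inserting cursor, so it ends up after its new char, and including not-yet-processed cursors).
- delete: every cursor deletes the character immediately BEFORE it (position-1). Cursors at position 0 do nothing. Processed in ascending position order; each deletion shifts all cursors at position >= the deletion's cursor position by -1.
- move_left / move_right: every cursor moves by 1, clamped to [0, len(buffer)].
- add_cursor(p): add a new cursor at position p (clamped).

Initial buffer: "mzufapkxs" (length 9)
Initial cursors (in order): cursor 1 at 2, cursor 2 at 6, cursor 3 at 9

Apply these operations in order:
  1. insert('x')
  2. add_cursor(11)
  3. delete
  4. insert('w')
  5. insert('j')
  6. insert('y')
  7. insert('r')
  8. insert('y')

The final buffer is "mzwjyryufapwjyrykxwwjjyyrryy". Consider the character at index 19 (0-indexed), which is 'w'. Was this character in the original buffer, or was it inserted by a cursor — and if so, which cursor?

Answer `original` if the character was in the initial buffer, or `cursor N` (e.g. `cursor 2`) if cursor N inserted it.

After op 1 (insert('x')): buffer="mzxufapxkxsx" (len 12), cursors c1@3 c2@8 c3@12, authorship ..1....2...3
After op 2 (add_cursor(11)): buffer="mzxufapxkxsx" (len 12), cursors c1@3 c2@8 c4@11 c3@12, authorship ..1....2...3
After op 3 (delete): buffer="mzufapkx" (len 8), cursors c1@2 c2@6 c3@8 c4@8, authorship ........
After op 4 (insert('w')): buffer="mzwufapwkxww" (len 12), cursors c1@3 c2@8 c3@12 c4@12, authorship ..1....2..34
After op 5 (insert('j')): buffer="mzwjufapwjkxwwjj" (len 16), cursors c1@4 c2@10 c3@16 c4@16, authorship ..11....22..3434
After op 6 (insert('y')): buffer="mzwjyufapwjykxwwjjyy" (len 20), cursors c1@5 c2@12 c3@20 c4@20, authorship ..111....222..343434
After op 7 (insert('r')): buffer="mzwjyrufapwjyrkxwwjjyyrr" (len 24), cursors c1@6 c2@14 c3@24 c4@24, authorship ..1111....2222..34343434
After op 8 (insert('y')): buffer="mzwjyryufapwjyrykxwwjjyyrryy" (len 28), cursors c1@7 c2@16 c3@28 c4@28, authorship ..11111....22222..3434343434
Authorship (.=original, N=cursor N): . . 1 1 1 1 1 . . . . 2 2 2 2 2 . . 3 4 3 4 3 4 3 4 3 4
Index 19: author = 4

Answer: cursor 4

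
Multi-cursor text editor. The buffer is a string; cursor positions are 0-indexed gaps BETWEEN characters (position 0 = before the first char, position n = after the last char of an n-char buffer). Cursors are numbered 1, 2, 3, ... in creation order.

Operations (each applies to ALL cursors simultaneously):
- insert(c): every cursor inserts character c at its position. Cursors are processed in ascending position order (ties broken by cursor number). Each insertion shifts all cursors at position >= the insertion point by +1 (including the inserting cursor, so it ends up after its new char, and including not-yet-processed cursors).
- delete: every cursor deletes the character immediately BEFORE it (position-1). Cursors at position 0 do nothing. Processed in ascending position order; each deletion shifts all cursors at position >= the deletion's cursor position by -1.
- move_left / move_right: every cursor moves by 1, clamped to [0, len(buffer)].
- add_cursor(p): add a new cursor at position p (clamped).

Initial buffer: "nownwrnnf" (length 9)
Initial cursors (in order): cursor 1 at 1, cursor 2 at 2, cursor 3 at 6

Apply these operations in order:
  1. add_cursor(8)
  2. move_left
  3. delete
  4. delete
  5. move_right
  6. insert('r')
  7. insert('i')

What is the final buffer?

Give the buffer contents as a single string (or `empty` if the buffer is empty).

After op 1 (add_cursor(8)): buffer="nownwrnnf" (len 9), cursors c1@1 c2@2 c3@6 c4@8, authorship .........
After op 2 (move_left): buffer="nownwrnnf" (len 9), cursors c1@0 c2@1 c3@5 c4@7, authorship .........
After op 3 (delete): buffer="ownrnf" (len 6), cursors c1@0 c2@0 c3@3 c4@4, authorship ......
After op 4 (delete): buffer="ownf" (len 4), cursors c1@0 c2@0 c3@2 c4@2, authorship ....
After op 5 (move_right): buffer="ownf" (len 4), cursors c1@1 c2@1 c3@3 c4@3, authorship ....
After op 6 (insert('r')): buffer="orrwnrrf" (len 8), cursors c1@3 c2@3 c3@7 c4@7, authorship .12..34.
After op 7 (insert('i')): buffer="orriiwnrriif" (len 12), cursors c1@5 c2@5 c3@11 c4@11, authorship .1212..3434.

Answer: orriiwnrriif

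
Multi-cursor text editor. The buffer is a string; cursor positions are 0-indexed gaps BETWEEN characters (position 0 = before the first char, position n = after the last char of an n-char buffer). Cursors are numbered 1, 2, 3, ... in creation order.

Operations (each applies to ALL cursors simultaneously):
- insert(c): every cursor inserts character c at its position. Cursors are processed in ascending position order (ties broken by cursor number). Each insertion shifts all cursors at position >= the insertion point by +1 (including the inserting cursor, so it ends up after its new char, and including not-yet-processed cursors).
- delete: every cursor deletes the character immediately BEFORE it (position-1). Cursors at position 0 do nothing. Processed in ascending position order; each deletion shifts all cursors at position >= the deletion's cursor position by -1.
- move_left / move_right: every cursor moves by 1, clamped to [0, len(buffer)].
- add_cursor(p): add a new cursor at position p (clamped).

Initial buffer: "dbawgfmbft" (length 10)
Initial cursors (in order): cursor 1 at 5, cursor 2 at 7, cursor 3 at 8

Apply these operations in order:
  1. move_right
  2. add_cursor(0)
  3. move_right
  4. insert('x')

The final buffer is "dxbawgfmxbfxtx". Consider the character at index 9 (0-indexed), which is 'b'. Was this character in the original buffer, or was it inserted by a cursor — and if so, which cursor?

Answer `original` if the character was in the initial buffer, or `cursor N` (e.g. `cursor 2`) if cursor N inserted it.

Answer: original

Derivation:
After op 1 (move_right): buffer="dbawgfmbft" (len 10), cursors c1@6 c2@8 c3@9, authorship ..........
After op 2 (add_cursor(0)): buffer="dbawgfmbft" (len 10), cursors c4@0 c1@6 c2@8 c3@9, authorship ..........
After op 3 (move_right): buffer="dbawgfmbft" (len 10), cursors c4@1 c1@7 c2@9 c3@10, authorship ..........
After op 4 (insert('x')): buffer="dxbawgfmxbfxtx" (len 14), cursors c4@2 c1@9 c2@12 c3@14, authorship .4......1..2.3
Authorship (.=original, N=cursor N): . 4 . . . . . . 1 . . 2 . 3
Index 9: author = original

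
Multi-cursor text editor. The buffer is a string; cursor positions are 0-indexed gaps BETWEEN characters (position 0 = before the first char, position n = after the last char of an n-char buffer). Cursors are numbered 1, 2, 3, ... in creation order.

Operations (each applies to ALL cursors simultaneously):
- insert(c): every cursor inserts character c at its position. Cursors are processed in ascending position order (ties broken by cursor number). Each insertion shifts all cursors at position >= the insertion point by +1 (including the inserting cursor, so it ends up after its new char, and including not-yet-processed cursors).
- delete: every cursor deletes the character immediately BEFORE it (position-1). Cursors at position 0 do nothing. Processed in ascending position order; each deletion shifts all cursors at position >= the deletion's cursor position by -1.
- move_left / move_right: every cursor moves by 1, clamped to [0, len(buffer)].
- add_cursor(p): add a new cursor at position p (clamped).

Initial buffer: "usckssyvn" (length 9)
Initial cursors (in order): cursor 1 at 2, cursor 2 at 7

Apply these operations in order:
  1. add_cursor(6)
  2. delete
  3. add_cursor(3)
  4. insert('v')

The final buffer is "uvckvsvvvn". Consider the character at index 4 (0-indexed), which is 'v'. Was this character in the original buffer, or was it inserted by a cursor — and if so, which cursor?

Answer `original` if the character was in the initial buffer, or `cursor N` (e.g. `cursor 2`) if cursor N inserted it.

Answer: cursor 4

Derivation:
After op 1 (add_cursor(6)): buffer="usckssyvn" (len 9), cursors c1@2 c3@6 c2@7, authorship .........
After op 2 (delete): buffer="ucksvn" (len 6), cursors c1@1 c2@4 c3@4, authorship ......
After op 3 (add_cursor(3)): buffer="ucksvn" (len 6), cursors c1@1 c4@3 c2@4 c3@4, authorship ......
After op 4 (insert('v')): buffer="uvckvsvvvn" (len 10), cursors c1@2 c4@5 c2@8 c3@8, authorship .1..4.23..
Authorship (.=original, N=cursor N): . 1 . . 4 . 2 3 . .
Index 4: author = 4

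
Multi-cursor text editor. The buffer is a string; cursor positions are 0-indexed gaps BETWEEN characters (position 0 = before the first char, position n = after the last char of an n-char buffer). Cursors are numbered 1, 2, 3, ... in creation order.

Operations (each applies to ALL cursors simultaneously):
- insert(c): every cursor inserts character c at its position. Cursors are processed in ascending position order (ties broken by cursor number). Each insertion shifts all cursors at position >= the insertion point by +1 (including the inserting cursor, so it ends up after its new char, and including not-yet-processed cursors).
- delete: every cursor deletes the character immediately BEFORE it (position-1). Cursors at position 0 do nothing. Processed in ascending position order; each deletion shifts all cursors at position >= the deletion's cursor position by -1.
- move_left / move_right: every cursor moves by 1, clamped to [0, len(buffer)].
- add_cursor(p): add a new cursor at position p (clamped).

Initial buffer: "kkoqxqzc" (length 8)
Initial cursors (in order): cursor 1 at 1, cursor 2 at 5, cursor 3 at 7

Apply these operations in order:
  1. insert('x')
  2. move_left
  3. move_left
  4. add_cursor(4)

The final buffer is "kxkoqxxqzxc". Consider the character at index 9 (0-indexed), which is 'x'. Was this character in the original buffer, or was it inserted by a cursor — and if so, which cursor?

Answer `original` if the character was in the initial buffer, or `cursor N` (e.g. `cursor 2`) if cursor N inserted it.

Answer: cursor 3

Derivation:
After op 1 (insert('x')): buffer="kxkoqxxqzxc" (len 11), cursors c1@2 c2@7 c3@10, authorship .1....2..3.
After op 2 (move_left): buffer="kxkoqxxqzxc" (len 11), cursors c1@1 c2@6 c3@9, authorship .1....2..3.
After op 3 (move_left): buffer="kxkoqxxqzxc" (len 11), cursors c1@0 c2@5 c3@8, authorship .1....2..3.
After op 4 (add_cursor(4)): buffer="kxkoqxxqzxc" (len 11), cursors c1@0 c4@4 c2@5 c3@8, authorship .1....2..3.
Authorship (.=original, N=cursor N): . 1 . . . . 2 . . 3 .
Index 9: author = 3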